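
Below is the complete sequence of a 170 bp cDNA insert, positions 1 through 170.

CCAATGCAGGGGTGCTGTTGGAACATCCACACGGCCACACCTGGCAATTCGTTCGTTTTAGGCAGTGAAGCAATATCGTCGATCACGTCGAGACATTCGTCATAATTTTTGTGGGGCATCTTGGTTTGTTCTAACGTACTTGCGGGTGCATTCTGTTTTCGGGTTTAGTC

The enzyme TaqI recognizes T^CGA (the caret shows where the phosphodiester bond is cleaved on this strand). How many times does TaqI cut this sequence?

TCGA occurs starting at positions 79, 88.
TaqI cuts at 2 sites.

2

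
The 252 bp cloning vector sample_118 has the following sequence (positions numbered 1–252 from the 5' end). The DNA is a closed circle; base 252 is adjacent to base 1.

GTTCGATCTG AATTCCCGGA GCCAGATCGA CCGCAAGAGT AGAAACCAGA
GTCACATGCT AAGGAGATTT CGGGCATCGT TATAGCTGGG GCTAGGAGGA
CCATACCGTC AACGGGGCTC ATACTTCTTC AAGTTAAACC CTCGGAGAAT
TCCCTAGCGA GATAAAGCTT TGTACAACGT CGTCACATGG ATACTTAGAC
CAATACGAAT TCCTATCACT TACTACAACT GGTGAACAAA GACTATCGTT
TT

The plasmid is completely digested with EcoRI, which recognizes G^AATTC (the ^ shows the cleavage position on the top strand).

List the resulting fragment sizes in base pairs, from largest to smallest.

EcoRI sites (GAATTC) start at positions 10, 147, 207.
EcoRI cuts after the first base of each site, so after positions 10, 147, 207.
Circular molecule, 3 cuts → 3 fragments:
  11–147 → 137 bp
  148–207 → 60 bp
  208–252 then 1–10 → 45 + 10 = 55 bp
Sorted largest to smallest: 137, 60, 55 bp.

137, 60, 55 bp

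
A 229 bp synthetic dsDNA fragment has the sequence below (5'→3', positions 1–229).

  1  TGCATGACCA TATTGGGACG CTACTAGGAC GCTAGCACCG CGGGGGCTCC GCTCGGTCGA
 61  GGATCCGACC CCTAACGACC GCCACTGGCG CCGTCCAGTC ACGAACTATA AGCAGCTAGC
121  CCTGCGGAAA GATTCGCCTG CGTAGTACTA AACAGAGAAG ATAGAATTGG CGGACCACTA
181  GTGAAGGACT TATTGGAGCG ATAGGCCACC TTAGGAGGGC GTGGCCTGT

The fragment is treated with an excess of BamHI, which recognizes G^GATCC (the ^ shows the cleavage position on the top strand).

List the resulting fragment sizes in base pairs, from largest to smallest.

The BamHI site (GGATCC) starts at position 61.
BamHI cuts after the first base of each site, so after position 61.
Linear molecule, 1 cut → 2 fragments:
  1–61 → 61 bp
  62–229 → 168 bp
Sorted largest to smallest: 168, 61 bp.

168, 61 bp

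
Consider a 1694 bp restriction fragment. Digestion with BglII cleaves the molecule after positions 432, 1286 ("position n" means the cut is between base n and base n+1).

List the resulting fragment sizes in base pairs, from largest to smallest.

854, 432, 408 bp

Linear molecule, 2 cuts → 3 fragments:
  432 − 0 = 432 bp
  1286 − 432 = 854 bp
  1694 − 1286 = 408 bp
Sorted largest to smallest: 854, 432, 408 bp.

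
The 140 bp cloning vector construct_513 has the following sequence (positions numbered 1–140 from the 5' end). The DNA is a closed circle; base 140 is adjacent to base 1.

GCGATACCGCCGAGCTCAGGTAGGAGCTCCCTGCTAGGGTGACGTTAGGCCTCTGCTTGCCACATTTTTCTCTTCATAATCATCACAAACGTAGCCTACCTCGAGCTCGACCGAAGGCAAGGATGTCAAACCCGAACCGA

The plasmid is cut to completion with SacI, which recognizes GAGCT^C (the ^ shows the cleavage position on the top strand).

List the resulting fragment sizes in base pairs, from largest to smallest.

79, 49, 12 bp

SacI sites (GAGCTC) start at positions 12, 24, 103.
SacI cuts after base 5 of each site (before the last base), so after positions 16, 28, 107.
Circular molecule, 3 cuts → 3 fragments:
  17–28 → 12 bp
  29–107 → 79 bp
  108–140 then 1–16 → 33 + 16 = 49 bp
Sorted largest to smallest: 79, 49, 12 bp.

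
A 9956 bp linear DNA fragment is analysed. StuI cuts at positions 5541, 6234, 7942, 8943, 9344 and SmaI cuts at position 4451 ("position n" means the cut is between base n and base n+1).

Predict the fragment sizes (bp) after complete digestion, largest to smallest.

4451, 1708, 1090, 1001, 693, 612, 401 bp

Combined cut positions (sorted): 4451, 5541, 6234, 7942, 8943, 9344.
Linear molecule, 6 cuts → 7 fragments:
  4451 − 0 = 4451 bp
  5541 − 4451 = 1090 bp
  6234 − 5541 = 693 bp
  7942 − 6234 = 1708 bp
  8943 − 7942 = 1001 bp
  9344 − 8943 = 401 bp
  9956 − 9344 = 612 bp
Sorted largest to smallest: 4451, 1708, 1090, 1001, 693, 612, 401 bp.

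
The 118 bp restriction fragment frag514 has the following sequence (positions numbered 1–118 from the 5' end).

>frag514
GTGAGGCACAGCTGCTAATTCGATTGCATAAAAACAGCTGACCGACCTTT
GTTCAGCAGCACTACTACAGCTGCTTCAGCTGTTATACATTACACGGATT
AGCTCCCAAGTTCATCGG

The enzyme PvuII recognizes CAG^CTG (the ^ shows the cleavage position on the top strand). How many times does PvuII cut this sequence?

4

CAGCTG occurs starting at positions 9, 35, 68, 77.
PvuII cuts at 4 sites.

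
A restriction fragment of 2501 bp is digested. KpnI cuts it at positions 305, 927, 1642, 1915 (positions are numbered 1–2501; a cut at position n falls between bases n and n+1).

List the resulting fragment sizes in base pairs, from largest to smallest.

Linear molecule, 4 cuts → 5 fragments:
  305 − 0 = 305 bp
  927 − 305 = 622 bp
  1642 − 927 = 715 bp
  1915 − 1642 = 273 bp
  2501 − 1915 = 586 bp
Sorted largest to smallest: 715, 622, 586, 305, 273 bp.

715, 622, 586, 305, 273 bp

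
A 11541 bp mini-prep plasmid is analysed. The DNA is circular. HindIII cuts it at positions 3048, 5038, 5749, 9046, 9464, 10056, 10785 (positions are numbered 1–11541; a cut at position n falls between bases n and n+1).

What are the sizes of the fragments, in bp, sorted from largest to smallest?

Circular molecule, 7 cuts → 7 fragments:
  5038 − 3048 = 1990 bp
  5749 − 5038 = 711 bp
  9046 − 5749 = 3297 bp
  9464 − 9046 = 418 bp
  10056 − 9464 = 592 bp
  10785 − 10056 = 729 bp
  wrap: 11541 − 10785 + 3048 = 3804 bp
Sorted largest to smallest: 3804, 3297, 1990, 729, 711, 592, 418 bp.

3804, 3297, 1990, 729, 711, 592, 418 bp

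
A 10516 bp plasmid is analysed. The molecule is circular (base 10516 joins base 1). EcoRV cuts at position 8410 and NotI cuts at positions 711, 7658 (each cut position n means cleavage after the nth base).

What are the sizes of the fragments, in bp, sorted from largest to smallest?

Combined cut positions (sorted): 711, 7658, 8410.
Circular molecule, 3 cuts → 3 fragments:
  7658 − 711 = 6947 bp
  8410 − 7658 = 752 bp
  wrap: 10516 − 8410 + 711 = 2817 bp
Sorted largest to smallest: 6947, 2817, 752 bp.

6947, 2817, 752 bp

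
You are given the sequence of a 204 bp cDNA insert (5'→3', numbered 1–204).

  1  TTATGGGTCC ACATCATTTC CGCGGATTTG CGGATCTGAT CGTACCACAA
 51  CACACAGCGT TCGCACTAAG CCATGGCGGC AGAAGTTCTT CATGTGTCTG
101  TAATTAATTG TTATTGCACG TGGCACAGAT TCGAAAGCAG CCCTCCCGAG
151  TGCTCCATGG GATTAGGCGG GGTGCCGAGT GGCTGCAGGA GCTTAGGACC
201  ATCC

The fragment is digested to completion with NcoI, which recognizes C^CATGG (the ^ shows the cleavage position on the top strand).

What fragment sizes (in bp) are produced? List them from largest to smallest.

NcoI sites (CCATGG) start at positions 71, 155.
NcoI cuts after the first base of each site, so after positions 71, 155.
Linear molecule, 2 cuts → 3 fragments:
  1–71 → 71 bp
  72–155 → 84 bp
  156–204 → 49 bp
Sorted largest to smallest: 84, 71, 49 bp.

84, 71, 49 bp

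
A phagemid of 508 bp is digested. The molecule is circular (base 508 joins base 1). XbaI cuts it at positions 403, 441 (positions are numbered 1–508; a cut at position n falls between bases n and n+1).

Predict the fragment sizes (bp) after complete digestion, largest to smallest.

Circular molecule, 2 cuts → 2 fragments:
  441 − 403 = 38 bp
  wrap: 508 − 441 + 403 = 470 bp
Sorted largest to smallest: 470, 38 bp.

470, 38 bp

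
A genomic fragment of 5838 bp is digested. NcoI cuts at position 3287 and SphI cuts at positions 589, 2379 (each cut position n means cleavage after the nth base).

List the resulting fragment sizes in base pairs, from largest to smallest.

Combined cut positions (sorted): 589, 2379, 3287.
Linear molecule, 3 cuts → 4 fragments:
  589 − 0 = 589 bp
  2379 − 589 = 1790 bp
  3287 − 2379 = 908 bp
  5838 − 3287 = 2551 bp
Sorted largest to smallest: 2551, 1790, 908, 589 bp.

2551, 1790, 908, 589 bp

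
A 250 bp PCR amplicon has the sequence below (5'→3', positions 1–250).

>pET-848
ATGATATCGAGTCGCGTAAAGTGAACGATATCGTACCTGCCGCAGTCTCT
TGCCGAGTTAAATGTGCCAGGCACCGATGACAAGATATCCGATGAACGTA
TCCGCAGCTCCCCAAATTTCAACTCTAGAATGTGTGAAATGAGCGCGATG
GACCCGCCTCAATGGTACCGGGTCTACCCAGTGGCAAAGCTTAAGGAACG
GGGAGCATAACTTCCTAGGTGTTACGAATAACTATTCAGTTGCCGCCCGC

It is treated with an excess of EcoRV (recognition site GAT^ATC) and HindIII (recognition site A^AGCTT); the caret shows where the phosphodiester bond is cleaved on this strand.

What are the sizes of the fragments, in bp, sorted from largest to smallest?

EcoRV sites (GATATC) start at positions 3, 27, 84.
EcoRV cuts after base 3 of each site, so after positions 5, 29, 86.
The HindIII site (AAGCTT) starts at position 187.
HindIII cuts after the first base of each site, so after position 187.
Combined cut positions: 5, 29, 86, 187.
Linear molecule, 4 cuts → 5 fragments:
  1–5 → 5 bp
  6–29 → 24 bp
  30–86 → 57 bp
  87–187 → 101 bp
  188–250 → 63 bp
Sorted largest to smallest: 101, 63, 57, 24, 5 bp.

101, 63, 57, 24, 5 bp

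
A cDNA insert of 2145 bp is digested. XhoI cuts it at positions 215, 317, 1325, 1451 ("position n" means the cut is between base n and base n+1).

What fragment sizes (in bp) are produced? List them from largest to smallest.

1008, 694, 215, 126, 102 bp

Linear molecule, 4 cuts → 5 fragments:
  215 − 0 = 215 bp
  317 − 215 = 102 bp
  1325 − 317 = 1008 bp
  1451 − 1325 = 126 bp
  2145 − 1451 = 694 bp
Sorted largest to smallest: 1008, 694, 215, 126, 102 bp.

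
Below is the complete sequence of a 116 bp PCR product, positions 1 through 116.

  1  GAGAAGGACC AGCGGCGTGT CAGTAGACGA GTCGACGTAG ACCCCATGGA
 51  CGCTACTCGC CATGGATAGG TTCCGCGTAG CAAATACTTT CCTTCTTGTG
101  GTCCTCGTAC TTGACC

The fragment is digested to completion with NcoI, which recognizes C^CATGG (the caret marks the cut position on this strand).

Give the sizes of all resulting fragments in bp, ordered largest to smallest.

NcoI sites (CCATGG) start at positions 44, 60.
NcoI cuts after the first base of each site, so after positions 44, 60.
Linear molecule, 2 cuts → 3 fragments:
  1–44 → 44 bp
  45–60 → 16 bp
  61–116 → 56 bp
Sorted largest to smallest: 56, 44, 16 bp.

56, 44, 16 bp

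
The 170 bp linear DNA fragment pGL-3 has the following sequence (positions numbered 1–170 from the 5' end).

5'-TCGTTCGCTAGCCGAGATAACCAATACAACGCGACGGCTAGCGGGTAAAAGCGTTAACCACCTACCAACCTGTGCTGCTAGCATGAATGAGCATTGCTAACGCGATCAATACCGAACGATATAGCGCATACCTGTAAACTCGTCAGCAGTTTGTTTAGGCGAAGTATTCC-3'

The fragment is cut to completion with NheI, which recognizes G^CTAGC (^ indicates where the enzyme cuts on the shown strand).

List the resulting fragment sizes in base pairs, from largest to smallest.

93, 40, 30, 7 bp

NheI sites (GCTAGC) start at positions 7, 37, 77.
NheI cuts after the first base of each site, so after positions 7, 37, 77.
Linear molecule, 3 cuts → 4 fragments:
  1–7 → 7 bp
  8–37 → 30 bp
  38–77 → 40 bp
  78–170 → 93 bp
Sorted largest to smallest: 93, 40, 30, 7 bp.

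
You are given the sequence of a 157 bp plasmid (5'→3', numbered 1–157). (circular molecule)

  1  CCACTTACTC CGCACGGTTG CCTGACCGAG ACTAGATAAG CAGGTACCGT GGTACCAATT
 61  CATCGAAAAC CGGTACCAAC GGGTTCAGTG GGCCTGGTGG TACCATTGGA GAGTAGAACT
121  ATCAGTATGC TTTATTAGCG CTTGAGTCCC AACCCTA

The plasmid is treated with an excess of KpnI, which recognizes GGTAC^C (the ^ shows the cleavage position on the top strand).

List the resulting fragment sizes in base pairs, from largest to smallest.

101, 27, 21, 8 bp

KpnI sites (GGTACC) start at positions 43, 51, 72, 99.
KpnI cuts after base 5 of each site (before the last base), so after positions 47, 55, 76, 103.
Circular molecule, 4 cuts → 4 fragments:
  48–55 → 8 bp
  56–76 → 21 bp
  77–103 → 27 bp
  104–157 then 1–47 → 54 + 47 = 101 bp
Sorted largest to smallest: 101, 27, 21, 8 bp.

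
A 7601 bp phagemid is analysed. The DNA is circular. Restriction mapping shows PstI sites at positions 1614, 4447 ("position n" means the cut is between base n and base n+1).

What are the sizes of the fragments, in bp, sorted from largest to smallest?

Circular molecule, 2 cuts → 2 fragments:
  4447 − 1614 = 2833 bp
  wrap: 7601 − 4447 + 1614 = 4768 bp
Sorted largest to smallest: 4768, 2833 bp.

4768, 2833 bp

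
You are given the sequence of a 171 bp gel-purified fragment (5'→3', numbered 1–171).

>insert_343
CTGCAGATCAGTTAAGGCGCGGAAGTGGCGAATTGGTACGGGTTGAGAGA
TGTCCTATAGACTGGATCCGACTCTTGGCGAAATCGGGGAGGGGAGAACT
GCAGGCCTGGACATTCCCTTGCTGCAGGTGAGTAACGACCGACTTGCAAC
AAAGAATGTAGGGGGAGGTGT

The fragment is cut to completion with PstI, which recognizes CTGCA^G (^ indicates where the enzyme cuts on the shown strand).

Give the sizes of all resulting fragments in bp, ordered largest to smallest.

98, 45, 23, 5 bp

PstI sites (CTGCAG) start at positions 1, 99, 122.
PstI cuts after base 5 of each site (before the last base), so after positions 5, 103, 126.
Linear molecule, 3 cuts → 4 fragments:
  1–5 → 5 bp
  6–103 → 98 bp
  104–126 → 23 bp
  127–171 → 45 bp
Sorted largest to smallest: 98, 45, 23, 5 bp.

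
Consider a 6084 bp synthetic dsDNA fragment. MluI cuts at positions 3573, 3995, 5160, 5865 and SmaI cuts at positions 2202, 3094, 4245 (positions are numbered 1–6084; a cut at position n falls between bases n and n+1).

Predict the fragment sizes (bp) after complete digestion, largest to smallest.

Combined cut positions (sorted): 2202, 3094, 3573, 3995, 4245, 5160, 5865.
Linear molecule, 7 cuts → 8 fragments:
  2202 − 0 = 2202 bp
  3094 − 2202 = 892 bp
  3573 − 3094 = 479 bp
  3995 − 3573 = 422 bp
  4245 − 3995 = 250 bp
  5160 − 4245 = 915 bp
  5865 − 5160 = 705 bp
  6084 − 5865 = 219 bp
Sorted largest to smallest: 2202, 915, 892, 705, 479, 422, 250, 219 bp.

2202, 915, 892, 705, 479, 422, 250, 219 bp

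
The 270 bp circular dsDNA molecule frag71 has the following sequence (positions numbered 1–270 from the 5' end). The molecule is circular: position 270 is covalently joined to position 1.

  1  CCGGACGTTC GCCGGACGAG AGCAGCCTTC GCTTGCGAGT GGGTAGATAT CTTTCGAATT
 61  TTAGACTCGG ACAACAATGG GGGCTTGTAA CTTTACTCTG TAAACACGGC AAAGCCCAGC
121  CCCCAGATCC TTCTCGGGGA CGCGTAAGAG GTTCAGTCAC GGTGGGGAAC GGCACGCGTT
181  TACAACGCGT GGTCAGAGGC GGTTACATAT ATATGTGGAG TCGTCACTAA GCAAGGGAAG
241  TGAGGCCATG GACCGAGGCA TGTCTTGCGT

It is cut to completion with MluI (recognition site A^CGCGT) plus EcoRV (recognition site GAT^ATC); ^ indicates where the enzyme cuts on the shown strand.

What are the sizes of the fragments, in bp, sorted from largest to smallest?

MluI sites (ACGCGT) start at positions 140, 174, 185.
MluI cuts after the first base of each site, so after positions 140, 174, 185.
The EcoRV site (GATATC) starts at position 46.
EcoRV cuts after base 3 of each site, so after position 48.
Combined cut positions: 48, 140, 174, 185.
Circular molecule, 4 cuts → 4 fragments:
  49–140 → 92 bp
  141–174 → 34 bp
  175–185 → 11 bp
  186–270 then 1–48 → 85 + 48 = 133 bp
Sorted largest to smallest: 133, 92, 34, 11 bp.

133, 92, 34, 11 bp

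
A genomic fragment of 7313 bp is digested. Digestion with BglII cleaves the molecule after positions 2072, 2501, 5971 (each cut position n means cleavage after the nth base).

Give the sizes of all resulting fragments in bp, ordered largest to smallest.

3470, 2072, 1342, 429 bp

Linear molecule, 3 cuts → 4 fragments:
  2072 − 0 = 2072 bp
  2501 − 2072 = 429 bp
  5971 − 2501 = 3470 bp
  7313 − 5971 = 1342 bp
Sorted largest to smallest: 3470, 2072, 1342, 429 bp.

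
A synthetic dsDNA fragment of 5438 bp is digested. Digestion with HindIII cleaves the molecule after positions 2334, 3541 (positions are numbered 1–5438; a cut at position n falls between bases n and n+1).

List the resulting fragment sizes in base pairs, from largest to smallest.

Linear molecule, 2 cuts → 3 fragments:
  2334 − 0 = 2334 bp
  3541 − 2334 = 1207 bp
  5438 − 3541 = 1897 bp
Sorted largest to smallest: 2334, 1897, 1207 bp.

2334, 1897, 1207 bp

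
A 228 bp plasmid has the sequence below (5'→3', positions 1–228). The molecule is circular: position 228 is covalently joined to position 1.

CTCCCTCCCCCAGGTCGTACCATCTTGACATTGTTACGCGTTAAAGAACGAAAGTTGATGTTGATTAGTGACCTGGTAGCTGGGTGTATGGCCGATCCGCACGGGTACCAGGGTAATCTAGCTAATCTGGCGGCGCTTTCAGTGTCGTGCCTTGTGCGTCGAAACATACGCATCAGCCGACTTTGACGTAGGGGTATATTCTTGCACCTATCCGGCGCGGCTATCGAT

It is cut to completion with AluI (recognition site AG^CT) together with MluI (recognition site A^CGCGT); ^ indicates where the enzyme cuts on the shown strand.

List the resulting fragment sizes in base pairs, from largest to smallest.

AluI sites (AGCT) start at positions 78, 120.
AluI cuts after base 2 of each site, so after positions 79, 121.
The MluI site (ACGCGT) starts at position 36.
MluI cuts after the first base of each site, so after position 36.
Combined cut positions: 36, 79, 121.
Circular molecule, 3 cuts → 3 fragments:
  37–79 → 43 bp
  80–121 → 42 bp
  122–228 then 1–36 → 107 + 36 = 143 bp
Sorted largest to smallest: 143, 43, 42 bp.

143, 43, 42 bp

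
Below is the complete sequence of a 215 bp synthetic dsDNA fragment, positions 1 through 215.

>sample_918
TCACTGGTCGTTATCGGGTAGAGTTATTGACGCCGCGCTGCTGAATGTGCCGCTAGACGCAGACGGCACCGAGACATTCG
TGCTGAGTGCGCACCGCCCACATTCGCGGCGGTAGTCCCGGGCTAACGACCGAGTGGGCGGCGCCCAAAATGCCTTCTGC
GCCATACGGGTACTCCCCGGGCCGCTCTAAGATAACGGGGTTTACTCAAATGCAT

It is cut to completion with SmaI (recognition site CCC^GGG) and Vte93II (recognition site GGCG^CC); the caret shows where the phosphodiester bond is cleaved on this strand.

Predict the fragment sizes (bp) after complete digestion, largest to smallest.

SmaI sites (CCCGGG) start at positions 117, 176.
SmaI cuts after base 3 of each site, so after positions 119, 178.
The Vte93II site (GGCGCC) starts at position 140.
Vte93II cuts after base 4 of each site, so after position 143.
Combined cut positions: 119, 143, 178.
Linear molecule, 3 cuts → 4 fragments:
  1–119 → 119 bp
  120–143 → 24 bp
  144–178 → 35 bp
  179–215 → 37 bp
Sorted largest to smallest: 119, 37, 35, 24 bp.

119, 37, 35, 24 bp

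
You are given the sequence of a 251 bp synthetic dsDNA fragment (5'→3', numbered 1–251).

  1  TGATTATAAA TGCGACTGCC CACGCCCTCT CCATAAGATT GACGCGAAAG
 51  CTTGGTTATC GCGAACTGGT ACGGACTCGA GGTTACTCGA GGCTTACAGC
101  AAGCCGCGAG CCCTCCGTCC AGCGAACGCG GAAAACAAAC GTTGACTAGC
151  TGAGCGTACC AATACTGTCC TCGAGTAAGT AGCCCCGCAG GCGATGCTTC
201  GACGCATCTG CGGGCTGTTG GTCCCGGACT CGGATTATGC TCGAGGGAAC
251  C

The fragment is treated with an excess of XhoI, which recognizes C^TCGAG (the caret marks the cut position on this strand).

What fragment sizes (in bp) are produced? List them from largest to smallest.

84, 76, 70, 11, 10 bp

XhoI sites (CTCGAG) start at positions 76, 86, 170, 240.
XhoI cuts after the first base of each site, so after positions 76, 86, 170, 240.
Linear molecule, 4 cuts → 5 fragments:
  1–76 → 76 bp
  77–86 → 10 bp
  87–170 → 84 bp
  171–240 → 70 bp
  241–251 → 11 bp
Sorted largest to smallest: 84, 76, 70, 11, 10 bp.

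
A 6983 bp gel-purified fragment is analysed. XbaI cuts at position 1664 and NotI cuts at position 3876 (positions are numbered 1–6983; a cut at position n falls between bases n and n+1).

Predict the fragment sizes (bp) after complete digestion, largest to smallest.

3107, 2212, 1664 bp

Combined cut positions (sorted): 1664, 3876.
Linear molecule, 2 cuts → 3 fragments:
  1664 − 0 = 1664 bp
  3876 − 1664 = 2212 bp
  6983 − 3876 = 3107 bp
Sorted largest to smallest: 3107, 2212, 1664 bp.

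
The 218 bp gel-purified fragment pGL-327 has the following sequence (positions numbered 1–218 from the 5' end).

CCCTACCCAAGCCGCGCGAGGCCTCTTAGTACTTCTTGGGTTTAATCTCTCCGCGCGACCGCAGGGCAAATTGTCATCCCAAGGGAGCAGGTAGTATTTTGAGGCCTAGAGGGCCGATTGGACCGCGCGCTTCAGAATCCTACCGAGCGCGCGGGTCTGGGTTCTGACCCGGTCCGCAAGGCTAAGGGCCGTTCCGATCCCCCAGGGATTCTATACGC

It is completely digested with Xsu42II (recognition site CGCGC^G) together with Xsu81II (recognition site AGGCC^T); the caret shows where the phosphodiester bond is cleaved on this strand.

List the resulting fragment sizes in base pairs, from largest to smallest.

Xsu42II sites (CGCGCG) start at positions 13, 52, 124, 148.
Xsu42II cuts after base 5 of each site (before the last base), so after positions 17, 56, 128, 152.
Xsu81II sites (AGGCCT) start at positions 19, 102.
Xsu81II cuts after base 5 of each site (before the last base), so after positions 23, 106.
Combined cut positions: 17, 23, 56, 106, 128, 152.
Linear molecule, 6 cuts → 7 fragments:
  1–17 → 17 bp
  18–23 → 6 bp
  24–56 → 33 bp
  57–106 → 50 bp
  107–128 → 22 bp
  129–152 → 24 bp
  153–218 → 66 bp
Sorted largest to smallest: 66, 50, 33, 24, 22, 17, 6 bp.

66, 50, 33, 24, 22, 17, 6 bp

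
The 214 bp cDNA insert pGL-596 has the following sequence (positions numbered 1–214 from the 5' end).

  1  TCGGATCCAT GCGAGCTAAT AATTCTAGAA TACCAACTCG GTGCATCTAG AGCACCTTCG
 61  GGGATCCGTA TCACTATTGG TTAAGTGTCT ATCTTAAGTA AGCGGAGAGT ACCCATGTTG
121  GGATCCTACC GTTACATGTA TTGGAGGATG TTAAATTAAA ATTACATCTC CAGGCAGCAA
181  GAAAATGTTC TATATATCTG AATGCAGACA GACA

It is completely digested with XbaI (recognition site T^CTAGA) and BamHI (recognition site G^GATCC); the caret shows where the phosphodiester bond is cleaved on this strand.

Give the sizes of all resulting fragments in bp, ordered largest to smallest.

93, 59, 22, 21, 16, 3 bp

XbaI sites (TCTAGA) start at positions 24, 46.
XbaI cuts after the first base of each site, so after positions 24, 46.
BamHI sites (GGATCC) start at positions 3, 62, 121.
BamHI cuts after the first base of each site, so after positions 3, 62, 121.
Combined cut positions: 3, 24, 46, 62, 121.
Linear molecule, 5 cuts → 6 fragments:
  1–3 → 3 bp
  4–24 → 21 bp
  25–46 → 22 bp
  47–62 → 16 bp
  63–121 → 59 bp
  122–214 → 93 bp
Sorted largest to smallest: 93, 59, 22, 21, 16, 3 bp.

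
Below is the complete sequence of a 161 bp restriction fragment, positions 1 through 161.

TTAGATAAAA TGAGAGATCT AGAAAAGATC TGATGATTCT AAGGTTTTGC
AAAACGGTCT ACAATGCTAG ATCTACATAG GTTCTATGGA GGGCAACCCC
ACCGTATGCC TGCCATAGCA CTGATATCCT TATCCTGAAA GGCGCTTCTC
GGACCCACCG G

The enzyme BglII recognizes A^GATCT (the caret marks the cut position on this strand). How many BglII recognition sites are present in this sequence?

3

AGATCT occurs starting at positions 15, 26, 69.
BglII cuts at 3 sites.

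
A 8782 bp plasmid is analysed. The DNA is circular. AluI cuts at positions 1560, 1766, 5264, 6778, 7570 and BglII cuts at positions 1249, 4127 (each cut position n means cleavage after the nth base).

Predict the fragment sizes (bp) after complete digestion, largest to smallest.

2461, 2361, 1514, 1137, 792, 311, 206 bp

Combined cut positions (sorted): 1249, 1560, 1766, 4127, 5264, 6778, 7570.
Circular molecule, 7 cuts → 7 fragments:
  1560 − 1249 = 311 bp
  1766 − 1560 = 206 bp
  4127 − 1766 = 2361 bp
  5264 − 4127 = 1137 bp
  6778 − 5264 = 1514 bp
  7570 − 6778 = 792 bp
  wrap: 8782 − 7570 + 1249 = 2461 bp
Sorted largest to smallest: 2461, 2361, 1514, 1137, 792, 311, 206 bp.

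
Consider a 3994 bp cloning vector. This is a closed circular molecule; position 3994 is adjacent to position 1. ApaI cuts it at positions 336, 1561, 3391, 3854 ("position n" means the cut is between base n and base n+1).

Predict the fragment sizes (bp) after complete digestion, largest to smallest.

Circular molecule, 4 cuts → 4 fragments:
  1561 − 336 = 1225 bp
  3391 − 1561 = 1830 bp
  3854 − 3391 = 463 bp
  wrap: 3994 − 3854 + 336 = 476 bp
Sorted largest to smallest: 1830, 1225, 476, 463 bp.

1830, 1225, 476, 463 bp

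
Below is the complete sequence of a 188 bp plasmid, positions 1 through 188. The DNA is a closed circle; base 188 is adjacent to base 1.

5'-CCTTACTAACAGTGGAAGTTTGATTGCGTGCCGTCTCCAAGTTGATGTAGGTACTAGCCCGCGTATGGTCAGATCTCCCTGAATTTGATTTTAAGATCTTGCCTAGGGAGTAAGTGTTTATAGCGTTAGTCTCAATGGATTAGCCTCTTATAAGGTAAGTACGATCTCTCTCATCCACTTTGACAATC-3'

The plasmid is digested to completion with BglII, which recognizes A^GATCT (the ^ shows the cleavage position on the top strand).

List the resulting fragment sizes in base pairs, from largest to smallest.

BglII sites (AGATCT) start at positions 71, 94.
BglII cuts after the first base of each site, so after positions 71, 94.
Circular molecule, 2 cuts → 2 fragments:
  72–94 → 23 bp
  95–188 then 1–71 → 94 + 71 = 165 bp
Sorted largest to smallest: 165, 23 bp.

165, 23 bp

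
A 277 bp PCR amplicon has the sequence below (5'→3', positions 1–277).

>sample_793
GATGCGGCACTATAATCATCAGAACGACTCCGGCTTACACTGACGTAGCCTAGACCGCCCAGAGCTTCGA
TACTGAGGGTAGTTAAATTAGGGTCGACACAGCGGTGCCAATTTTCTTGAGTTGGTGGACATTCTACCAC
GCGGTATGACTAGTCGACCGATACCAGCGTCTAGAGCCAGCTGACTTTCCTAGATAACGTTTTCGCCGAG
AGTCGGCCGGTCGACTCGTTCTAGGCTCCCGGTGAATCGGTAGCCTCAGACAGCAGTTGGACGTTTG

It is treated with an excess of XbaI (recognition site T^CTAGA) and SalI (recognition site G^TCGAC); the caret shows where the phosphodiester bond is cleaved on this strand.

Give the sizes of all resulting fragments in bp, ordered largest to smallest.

93, 60, 57, 50, 17 bp

The XbaI site (TCTAGA) starts at position 170.
XbaI cuts after the first base of each site, so after position 170.
SalI sites (GTCGAC) start at positions 93, 153, 220.
SalI cuts after the first base of each site, so after positions 93, 153, 220.
Combined cut positions: 93, 153, 170, 220.
Linear molecule, 4 cuts → 5 fragments:
  1–93 → 93 bp
  94–153 → 60 bp
  154–170 → 17 bp
  171–220 → 50 bp
  221–277 → 57 bp
Sorted largest to smallest: 93, 60, 57, 50, 17 bp.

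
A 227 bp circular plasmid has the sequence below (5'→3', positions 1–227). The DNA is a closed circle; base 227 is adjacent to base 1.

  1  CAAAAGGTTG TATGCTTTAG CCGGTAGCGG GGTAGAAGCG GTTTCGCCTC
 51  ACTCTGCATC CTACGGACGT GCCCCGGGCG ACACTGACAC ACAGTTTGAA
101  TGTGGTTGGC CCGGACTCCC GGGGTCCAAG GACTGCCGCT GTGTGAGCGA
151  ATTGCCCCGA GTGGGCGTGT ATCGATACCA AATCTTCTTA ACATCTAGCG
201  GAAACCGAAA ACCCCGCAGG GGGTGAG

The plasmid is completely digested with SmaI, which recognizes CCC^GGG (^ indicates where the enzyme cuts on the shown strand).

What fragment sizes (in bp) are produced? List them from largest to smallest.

182, 45 bp

SmaI sites (CCCGGG) start at positions 73, 118.
SmaI cuts after base 3 of each site, so after positions 75, 120.
Circular molecule, 2 cuts → 2 fragments:
  76–120 → 45 bp
  121–227 then 1–75 → 107 + 75 = 182 bp
Sorted largest to smallest: 182, 45 bp.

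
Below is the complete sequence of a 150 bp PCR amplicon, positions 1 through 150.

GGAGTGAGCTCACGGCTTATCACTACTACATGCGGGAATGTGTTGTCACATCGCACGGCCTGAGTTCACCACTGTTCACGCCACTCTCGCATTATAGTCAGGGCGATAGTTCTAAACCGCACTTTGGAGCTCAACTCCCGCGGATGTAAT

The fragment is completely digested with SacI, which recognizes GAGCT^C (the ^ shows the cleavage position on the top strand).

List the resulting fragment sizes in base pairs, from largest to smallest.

121, 19, 10 bp

SacI sites (GAGCTC) start at positions 6, 127.
SacI cuts after base 5 of each site (before the last base), so after positions 10, 131.
Linear molecule, 2 cuts → 3 fragments:
  1–10 → 10 bp
  11–131 → 121 bp
  132–150 → 19 bp
Sorted largest to smallest: 121, 19, 10 bp.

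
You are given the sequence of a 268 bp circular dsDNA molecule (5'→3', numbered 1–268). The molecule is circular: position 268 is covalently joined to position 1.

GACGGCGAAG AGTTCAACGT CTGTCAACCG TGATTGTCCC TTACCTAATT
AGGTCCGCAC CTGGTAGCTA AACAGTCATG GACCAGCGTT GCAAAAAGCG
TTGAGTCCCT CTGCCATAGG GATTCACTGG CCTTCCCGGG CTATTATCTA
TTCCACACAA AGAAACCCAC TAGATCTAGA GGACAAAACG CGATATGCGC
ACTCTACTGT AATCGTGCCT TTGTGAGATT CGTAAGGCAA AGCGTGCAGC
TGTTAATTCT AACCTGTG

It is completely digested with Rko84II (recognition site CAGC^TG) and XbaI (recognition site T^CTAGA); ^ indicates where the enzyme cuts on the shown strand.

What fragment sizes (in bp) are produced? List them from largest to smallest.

193, 75 bp

The Rko84II site (CAGCTG) starts at position 247.
Rko84II cuts after base 4 of each site, so after position 250.
The XbaI site (TCTAGA) starts at position 175.
XbaI cuts after the first base of each site, so after position 175.
Combined cut positions: 175, 250.
Circular molecule, 2 cuts → 2 fragments:
  176–250 → 75 bp
  251–268 then 1–175 → 18 + 175 = 193 bp
Sorted largest to smallest: 193, 75 bp.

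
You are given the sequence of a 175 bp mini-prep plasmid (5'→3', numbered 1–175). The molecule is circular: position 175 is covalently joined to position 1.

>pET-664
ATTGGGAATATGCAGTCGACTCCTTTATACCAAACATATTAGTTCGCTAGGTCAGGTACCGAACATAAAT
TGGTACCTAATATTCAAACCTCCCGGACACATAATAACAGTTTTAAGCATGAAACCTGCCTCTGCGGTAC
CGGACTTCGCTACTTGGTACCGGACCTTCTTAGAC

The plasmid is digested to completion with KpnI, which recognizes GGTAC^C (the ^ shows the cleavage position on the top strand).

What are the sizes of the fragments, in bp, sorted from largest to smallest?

74, 64, 20, 17 bp

KpnI sites (GGTACC) start at positions 55, 72, 136, 156.
KpnI cuts after base 5 of each site (before the last base), so after positions 59, 76, 140, 160.
Circular molecule, 4 cuts → 4 fragments:
  60–76 → 17 bp
  77–140 → 64 bp
  141–160 → 20 bp
  161–175 then 1–59 → 15 + 59 = 74 bp
Sorted largest to smallest: 74, 64, 20, 17 bp.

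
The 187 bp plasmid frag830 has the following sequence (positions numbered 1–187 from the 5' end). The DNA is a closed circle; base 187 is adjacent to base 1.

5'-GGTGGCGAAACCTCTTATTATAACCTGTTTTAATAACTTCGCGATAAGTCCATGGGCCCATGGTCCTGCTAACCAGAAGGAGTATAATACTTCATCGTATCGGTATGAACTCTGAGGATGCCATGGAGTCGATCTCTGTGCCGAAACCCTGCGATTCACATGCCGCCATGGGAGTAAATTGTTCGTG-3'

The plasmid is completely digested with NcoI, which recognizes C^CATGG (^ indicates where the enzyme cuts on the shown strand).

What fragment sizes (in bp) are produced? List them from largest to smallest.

NcoI sites (CCATGG) start at positions 50, 58, 121, 166.
NcoI cuts after the first base of each site, so after positions 50, 58, 121, 166.
Circular molecule, 4 cuts → 4 fragments:
  51–58 → 8 bp
  59–121 → 63 bp
  122–166 → 45 bp
  167–187 then 1–50 → 21 + 50 = 71 bp
Sorted largest to smallest: 71, 63, 45, 8 bp.

71, 63, 45, 8 bp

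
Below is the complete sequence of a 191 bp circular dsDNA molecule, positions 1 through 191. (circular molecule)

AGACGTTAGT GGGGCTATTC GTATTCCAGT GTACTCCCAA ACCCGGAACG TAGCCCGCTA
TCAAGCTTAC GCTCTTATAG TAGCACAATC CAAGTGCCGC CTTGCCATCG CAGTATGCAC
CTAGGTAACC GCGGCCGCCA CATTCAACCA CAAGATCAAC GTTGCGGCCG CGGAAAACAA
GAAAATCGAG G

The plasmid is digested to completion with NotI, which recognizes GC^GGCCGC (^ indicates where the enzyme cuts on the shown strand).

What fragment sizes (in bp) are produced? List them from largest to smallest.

158, 33 bp

NotI sites (GCGGCCGC) start at positions 131, 164.
NotI cuts after base 2 of each site, so after positions 132, 165.
Circular molecule, 2 cuts → 2 fragments:
  133–165 → 33 bp
  166–191 then 1–132 → 26 + 132 = 158 bp
Sorted largest to smallest: 158, 33 bp.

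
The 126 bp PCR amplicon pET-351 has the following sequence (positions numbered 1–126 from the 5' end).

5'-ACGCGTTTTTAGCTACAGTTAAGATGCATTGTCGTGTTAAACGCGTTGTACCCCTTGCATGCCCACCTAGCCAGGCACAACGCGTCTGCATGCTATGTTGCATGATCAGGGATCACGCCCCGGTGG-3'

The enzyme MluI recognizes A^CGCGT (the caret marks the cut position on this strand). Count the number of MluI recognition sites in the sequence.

3

ACGCGT occurs starting at positions 1, 41, 80.
MluI cuts at 3 sites.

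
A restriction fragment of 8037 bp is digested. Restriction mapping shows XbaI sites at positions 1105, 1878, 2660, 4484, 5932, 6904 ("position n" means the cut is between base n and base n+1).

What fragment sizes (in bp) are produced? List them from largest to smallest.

Linear molecule, 6 cuts → 7 fragments:
  1105 − 0 = 1105 bp
  1878 − 1105 = 773 bp
  2660 − 1878 = 782 bp
  4484 − 2660 = 1824 bp
  5932 − 4484 = 1448 bp
  6904 − 5932 = 972 bp
  8037 − 6904 = 1133 bp
Sorted largest to smallest: 1824, 1448, 1133, 1105, 972, 782, 773 bp.

1824, 1448, 1133, 1105, 972, 782, 773 bp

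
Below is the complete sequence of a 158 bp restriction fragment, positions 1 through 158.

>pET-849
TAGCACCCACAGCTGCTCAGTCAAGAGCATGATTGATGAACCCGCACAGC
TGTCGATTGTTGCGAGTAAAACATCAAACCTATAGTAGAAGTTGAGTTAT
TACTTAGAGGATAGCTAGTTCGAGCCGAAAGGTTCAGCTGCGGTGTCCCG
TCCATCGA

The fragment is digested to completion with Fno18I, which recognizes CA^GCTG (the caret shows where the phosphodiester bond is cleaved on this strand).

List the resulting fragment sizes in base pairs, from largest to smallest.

88, 37, 22, 11 bp

Fno18I sites (CAGCTG) start at positions 10, 47, 135.
Fno18I cuts after base 2 of each site, so after positions 11, 48, 136.
Linear molecule, 3 cuts → 4 fragments:
  1–11 → 11 bp
  12–48 → 37 bp
  49–136 → 88 bp
  137–158 → 22 bp
Sorted largest to smallest: 88, 37, 22, 11 bp.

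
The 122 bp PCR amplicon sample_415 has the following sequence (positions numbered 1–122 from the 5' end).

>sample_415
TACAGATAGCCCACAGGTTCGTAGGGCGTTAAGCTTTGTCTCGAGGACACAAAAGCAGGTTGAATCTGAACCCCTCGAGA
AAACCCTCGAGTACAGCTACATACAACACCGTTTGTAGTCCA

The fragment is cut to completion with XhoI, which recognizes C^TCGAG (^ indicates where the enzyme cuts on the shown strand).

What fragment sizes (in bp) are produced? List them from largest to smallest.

XhoI sites (CTCGAG) start at positions 40, 74, 86.
XhoI cuts after the first base of each site, so after positions 40, 74, 86.
Linear molecule, 3 cuts → 4 fragments:
  1–40 → 40 bp
  41–74 → 34 bp
  75–86 → 12 bp
  87–122 → 36 bp
Sorted largest to smallest: 40, 36, 34, 12 bp.

40, 36, 34, 12 bp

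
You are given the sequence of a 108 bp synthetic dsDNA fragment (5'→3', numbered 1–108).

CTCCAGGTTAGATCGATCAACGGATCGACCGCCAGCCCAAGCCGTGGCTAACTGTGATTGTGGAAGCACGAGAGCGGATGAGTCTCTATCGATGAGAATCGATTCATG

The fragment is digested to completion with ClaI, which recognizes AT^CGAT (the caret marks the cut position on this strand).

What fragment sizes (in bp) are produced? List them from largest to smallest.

ClaI sites (ATCGAT) start at positions 12, 88, 98.
ClaI cuts after base 2 of each site, so after positions 13, 89, 99.
Linear molecule, 3 cuts → 4 fragments:
  1–13 → 13 bp
  14–89 → 76 bp
  90–99 → 10 bp
  100–108 → 9 bp
Sorted largest to smallest: 76, 13, 10, 9 bp.

76, 13, 10, 9 bp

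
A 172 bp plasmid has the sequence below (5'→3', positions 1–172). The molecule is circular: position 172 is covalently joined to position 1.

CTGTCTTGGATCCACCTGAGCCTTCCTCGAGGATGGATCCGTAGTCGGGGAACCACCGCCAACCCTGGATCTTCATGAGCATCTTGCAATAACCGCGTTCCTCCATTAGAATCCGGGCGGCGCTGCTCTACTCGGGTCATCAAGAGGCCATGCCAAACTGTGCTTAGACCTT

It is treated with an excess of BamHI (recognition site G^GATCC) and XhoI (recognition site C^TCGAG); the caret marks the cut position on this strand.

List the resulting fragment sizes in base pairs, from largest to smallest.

145, 18, 9 bp

BamHI sites (GGATCC) start at positions 8, 35.
BamHI cuts after the first base of each site, so after positions 8, 35.
The XhoI site (CTCGAG) starts at position 26.
XhoI cuts after the first base of each site, so after position 26.
Combined cut positions: 8, 26, 35.
Circular molecule, 3 cuts → 3 fragments:
  9–26 → 18 bp
  27–35 → 9 bp
  36–172 then 1–8 → 137 + 8 = 145 bp
Sorted largest to smallest: 145, 18, 9 bp.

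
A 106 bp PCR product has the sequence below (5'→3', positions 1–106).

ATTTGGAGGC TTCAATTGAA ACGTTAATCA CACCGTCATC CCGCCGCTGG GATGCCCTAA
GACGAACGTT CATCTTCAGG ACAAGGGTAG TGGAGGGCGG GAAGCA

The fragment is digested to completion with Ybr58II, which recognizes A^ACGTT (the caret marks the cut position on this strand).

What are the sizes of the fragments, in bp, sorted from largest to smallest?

45, 41, 20 bp

Ybr58II sites (AACGTT) start at positions 20, 65.
Ybr58II cuts after the first base of each site, so after positions 20, 65.
Linear molecule, 2 cuts → 3 fragments:
  1–20 → 20 bp
  21–65 → 45 bp
  66–106 → 41 bp
Sorted largest to smallest: 45, 41, 20 bp.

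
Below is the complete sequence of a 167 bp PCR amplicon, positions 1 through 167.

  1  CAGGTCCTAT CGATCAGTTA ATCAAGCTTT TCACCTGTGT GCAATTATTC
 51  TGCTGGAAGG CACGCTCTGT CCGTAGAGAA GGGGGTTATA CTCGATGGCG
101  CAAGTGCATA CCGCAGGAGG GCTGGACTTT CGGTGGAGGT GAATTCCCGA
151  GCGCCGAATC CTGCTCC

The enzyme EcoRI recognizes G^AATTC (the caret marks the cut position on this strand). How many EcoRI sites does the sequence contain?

1

GAATTC occurs starting at position 141.
EcoRI cuts at 1 site.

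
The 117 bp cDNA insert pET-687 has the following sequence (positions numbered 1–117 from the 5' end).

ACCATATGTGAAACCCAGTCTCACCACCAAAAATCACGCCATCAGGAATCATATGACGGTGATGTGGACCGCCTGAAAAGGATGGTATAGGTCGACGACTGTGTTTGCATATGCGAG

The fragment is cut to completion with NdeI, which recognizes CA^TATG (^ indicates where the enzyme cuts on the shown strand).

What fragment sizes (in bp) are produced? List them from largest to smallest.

NdeI sites (CATATG) start at positions 3, 50, 108.
NdeI cuts after base 2 of each site, so after positions 4, 51, 109.
Linear molecule, 3 cuts → 4 fragments:
  1–4 → 4 bp
  5–51 → 47 bp
  52–109 → 58 bp
  110–117 → 8 bp
Sorted largest to smallest: 58, 47, 8, 4 bp.

58, 47, 8, 4 bp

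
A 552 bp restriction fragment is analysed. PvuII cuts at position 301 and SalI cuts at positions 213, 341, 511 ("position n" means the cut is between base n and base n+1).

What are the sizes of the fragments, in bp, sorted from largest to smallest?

Combined cut positions (sorted): 213, 301, 341, 511.
Linear molecule, 4 cuts → 5 fragments:
  213 − 0 = 213 bp
  301 − 213 = 88 bp
  341 − 301 = 40 bp
  511 − 341 = 170 bp
  552 − 511 = 41 bp
Sorted largest to smallest: 213, 170, 88, 41, 40 bp.

213, 170, 88, 41, 40 bp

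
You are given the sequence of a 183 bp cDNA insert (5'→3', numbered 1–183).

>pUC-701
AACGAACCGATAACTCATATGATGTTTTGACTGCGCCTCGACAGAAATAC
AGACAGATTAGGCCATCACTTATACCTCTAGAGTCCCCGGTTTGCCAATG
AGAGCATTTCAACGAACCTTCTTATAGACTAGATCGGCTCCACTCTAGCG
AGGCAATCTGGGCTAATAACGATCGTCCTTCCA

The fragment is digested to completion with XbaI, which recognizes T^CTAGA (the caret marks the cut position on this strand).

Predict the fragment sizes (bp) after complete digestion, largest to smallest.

The XbaI site (TCTAGA) starts at position 77.
XbaI cuts after the first base of each site, so after position 77.
Linear molecule, 1 cut → 2 fragments:
  1–77 → 77 bp
  78–183 → 106 bp
Sorted largest to smallest: 106, 77 bp.

106, 77 bp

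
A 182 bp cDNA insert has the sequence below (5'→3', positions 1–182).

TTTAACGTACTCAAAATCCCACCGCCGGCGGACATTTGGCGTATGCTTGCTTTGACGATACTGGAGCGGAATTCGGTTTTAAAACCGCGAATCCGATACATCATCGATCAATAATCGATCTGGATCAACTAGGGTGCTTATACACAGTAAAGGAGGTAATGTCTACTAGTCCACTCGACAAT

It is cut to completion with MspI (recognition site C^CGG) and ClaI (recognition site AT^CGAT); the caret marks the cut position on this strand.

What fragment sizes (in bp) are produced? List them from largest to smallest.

79, 67, 25, 11 bp

The MspI site (CCGG) starts at position 25.
MspI cuts after the first base of each site, so after position 25.
ClaI sites (ATCGAT) start at positions 103, 114.
ClaI cuts after base 2 of each site, so after positions 104, 115.
Combined cut positions: 25, 104, 115.
Linear molecule, 3 cuts → 4 fragments:
  1–25 → 25 bp
  26–104 → 79 bp
  105–115 → 11 bp
  116–182 → 67 bp
Sorted largest to smallest: 79, 67, 25, 11 bp.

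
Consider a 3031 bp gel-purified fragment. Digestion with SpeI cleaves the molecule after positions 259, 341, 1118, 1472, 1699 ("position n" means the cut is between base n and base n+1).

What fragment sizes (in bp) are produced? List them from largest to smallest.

1332, 777, 354, 259, 227, 82 bp

Linear molecule, 5 cuts → 6 fragments:
  259 − 0 = 259 bp
  341 − 259 = 82 bp
  1118 − 341 = 777 bp
  1472 − 1118 = 354 bp
  1699 − 1472 = 227 bp
  3031 − 1699 = 1332 bp
Sorted largest to smallest: 1332, 777, 354, 259, 227, 82 bp.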